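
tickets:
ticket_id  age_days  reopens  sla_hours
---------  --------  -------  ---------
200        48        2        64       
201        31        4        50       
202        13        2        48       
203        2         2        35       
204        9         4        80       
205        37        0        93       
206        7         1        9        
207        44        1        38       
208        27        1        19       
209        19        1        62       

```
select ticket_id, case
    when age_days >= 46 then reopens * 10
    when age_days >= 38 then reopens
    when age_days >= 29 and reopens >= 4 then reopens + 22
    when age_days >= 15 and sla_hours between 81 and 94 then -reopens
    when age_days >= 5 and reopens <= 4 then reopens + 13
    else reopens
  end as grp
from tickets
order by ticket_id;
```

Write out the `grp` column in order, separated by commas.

20, 26, 15, 2, 17, 0, 14, 1, 14, 14

ticket_id=200: age_days >= 46 → 20
ticket_id=201: age_days >= 29 and reopens >= 4 → 26
ticket_id=202: age_days >= 5 and reopens <= 4 → 15
ticket_id=203: ELSE → 2
ticket_id=204: age_days >= 5 and reopens <= 4 → 17
ticket_id=205: age_days >= 15 and sla_hours between 81 and 94 → 0
ticket_id=206: age_days >= 5 and reopens <= 4 → 14
ticket_id=207: age_days >= 38 → 1
ticket_id=208: age_days >= 5 and reopens <= 4 → 14
ticket_id=209: age_days >= 5 and reopens <= 4 → 14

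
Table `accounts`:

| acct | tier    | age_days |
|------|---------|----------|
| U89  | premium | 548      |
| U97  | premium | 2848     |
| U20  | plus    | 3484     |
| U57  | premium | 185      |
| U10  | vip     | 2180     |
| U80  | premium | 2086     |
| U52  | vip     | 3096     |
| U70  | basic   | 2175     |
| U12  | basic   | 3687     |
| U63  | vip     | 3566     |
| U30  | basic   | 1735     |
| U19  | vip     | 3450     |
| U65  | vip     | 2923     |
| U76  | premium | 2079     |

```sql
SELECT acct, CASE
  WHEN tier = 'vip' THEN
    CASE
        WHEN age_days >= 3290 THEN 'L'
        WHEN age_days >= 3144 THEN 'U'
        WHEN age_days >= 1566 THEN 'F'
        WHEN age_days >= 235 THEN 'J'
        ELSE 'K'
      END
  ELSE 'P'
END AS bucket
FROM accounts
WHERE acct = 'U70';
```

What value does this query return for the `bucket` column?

acct = U70: tier=basic, age_days=2175.
tier='basic' → outer ELSE → P

P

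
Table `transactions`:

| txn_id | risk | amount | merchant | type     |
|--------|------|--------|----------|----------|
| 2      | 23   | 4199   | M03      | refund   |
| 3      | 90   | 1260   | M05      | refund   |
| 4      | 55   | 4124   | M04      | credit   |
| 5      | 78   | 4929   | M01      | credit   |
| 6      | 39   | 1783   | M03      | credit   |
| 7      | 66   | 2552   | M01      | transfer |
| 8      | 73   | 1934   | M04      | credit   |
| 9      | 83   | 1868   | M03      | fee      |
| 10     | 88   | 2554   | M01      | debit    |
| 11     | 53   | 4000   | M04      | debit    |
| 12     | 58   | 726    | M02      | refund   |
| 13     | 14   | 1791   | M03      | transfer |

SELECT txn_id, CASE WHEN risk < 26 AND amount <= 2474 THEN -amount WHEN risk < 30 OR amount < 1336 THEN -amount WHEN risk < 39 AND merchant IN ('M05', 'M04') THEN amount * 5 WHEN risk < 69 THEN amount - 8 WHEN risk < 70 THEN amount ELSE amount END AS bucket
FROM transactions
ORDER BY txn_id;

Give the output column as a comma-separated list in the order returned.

txn_id=2: risk < 30 OR amount < 1336 → -4199
txn_id=3: risk < 30 OR amount < 1336 → -1260
txn_id=4: risk < 69 → 4116
txn_id=5: ELSE → 4929
txn_id=6: risk < 69 → 1775
txn_id=7: risk < 69 → 2544
txn_id=8: ELSE → 1934
txn_id=9: ELSE → 1868
txn_id=10: ELSE → 2554
txn_id=11: risk < 69 → 3992
txn_id=12: risk < 30 OR amount < 1336 → -726
txn_id=13: risk < 26 AND amount <= 2474 → -1791

-4199, -1260, 4116, 4929, 1775, 2544, 1934, 1868, 2554, 3992, -726, -1791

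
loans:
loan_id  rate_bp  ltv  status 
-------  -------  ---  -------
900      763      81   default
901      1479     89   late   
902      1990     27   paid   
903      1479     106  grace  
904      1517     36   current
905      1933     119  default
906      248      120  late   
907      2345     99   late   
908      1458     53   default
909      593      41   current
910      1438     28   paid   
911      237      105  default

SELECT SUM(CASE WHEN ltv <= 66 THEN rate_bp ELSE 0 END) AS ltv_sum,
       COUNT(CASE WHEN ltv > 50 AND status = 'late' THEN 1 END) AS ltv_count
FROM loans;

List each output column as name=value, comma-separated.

[ltv_sum: ltv <= 66]
loan_id=900: ✗
loan_id=901: ✗
loan_id=902: ✓ → 1990
loan_id=903: ✗
loan_id=904: ✓ → 1517
loan_id=905: ✗
loan_id=906: ✗
loan_id=907: ✗
loan_id=908: ✓ → 1458
loan_id=909: ✓ → 593
loan_id=910: ✓ → 1438
loan_id=911: ✗
ltv_sum = 1990 + 1517 + 1458 + 593 + 1438 = 6996
—
[ltv_count: ltv > 50 AND status = 'late']
loan_id=900: ✗
loan_id=901: ✓ → 1
loan_id=902: ✗
loan_id=903: ✗
loan_id=904: ✗
loan_id=905: ✗
loan_id=906: ✓ → 1
loan_id=907: ✓ → 1
loan_id=908: ✗
loan_id=909: ✗
loan_id=910: ✗
loan_id=911: ✗
ltv_count = COUNT(1, 1, 1) = 3

ltv_sum=6996, ltv_count=3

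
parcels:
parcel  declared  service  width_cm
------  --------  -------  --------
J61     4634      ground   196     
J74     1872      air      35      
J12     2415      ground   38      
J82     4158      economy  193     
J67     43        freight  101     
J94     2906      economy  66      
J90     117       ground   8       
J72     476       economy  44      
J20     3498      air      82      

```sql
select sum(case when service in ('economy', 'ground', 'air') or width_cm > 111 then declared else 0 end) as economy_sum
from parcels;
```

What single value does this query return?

parcel=J61: ✓ → 4634
parcel=J74: ✓ → 1872
parcel=J12: ✓ → 2415
parcel=J82: ✓ → 4158
parcel=J67: ✗
parcel=J94: ✓ → 2906
parcel=J90: ✓ → 117
parcel=J72: ✓ → 476
parcel=J20: ✓ → 3498
economy_sum = 4634 + 1872 + 2415 + 4158 + 2906 + 117 + 476 + 3498 = 20076

20076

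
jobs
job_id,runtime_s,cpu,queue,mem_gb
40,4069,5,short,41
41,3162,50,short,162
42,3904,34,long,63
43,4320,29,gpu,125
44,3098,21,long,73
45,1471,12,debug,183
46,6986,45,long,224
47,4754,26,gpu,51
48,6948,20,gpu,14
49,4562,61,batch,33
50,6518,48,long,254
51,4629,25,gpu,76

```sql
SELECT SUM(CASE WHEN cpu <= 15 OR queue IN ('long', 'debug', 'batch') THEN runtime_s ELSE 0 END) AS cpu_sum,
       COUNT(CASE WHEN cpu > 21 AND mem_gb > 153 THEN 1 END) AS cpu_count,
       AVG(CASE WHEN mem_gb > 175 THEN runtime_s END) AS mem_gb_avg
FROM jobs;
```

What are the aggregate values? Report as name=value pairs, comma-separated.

[cpu_sum: cpu <= 15 OR queue IN ('long', 'debug', 'batch')]
job_id=40: ✓ → 4069
job_id=41: ✗
job_id=42: ✓ → 3904
job_id=43: ✗
job_id=44: ✓ → 3098
job_id=45: ✓ → 1471
job_id=46: ✓ → 6986
job_id=47: ✗
job_id=48: ✗
job_id=49: ✓ → 4562
job_id=50: ✓ → 6518
job_id=51: ✗
cpu_sum = 4069 + 3904 + 3098 + 1471 + 6986 + 4562 + 6518 = 30608
—
[cpu_count: cpu > 21 AND mem_gb > 153]
job_id=40: ✗
job_id=41: ✓ → 1
job_id=42: ✗
job_id=43: ✗
job_id=44: ✗
job_id=45: ✗
job_id=46: ✓ → 1
job_id=47: ✗
job_id=48: ✗
job_id=49: ✗
job_id=50: ✓ → 1
job_id=51: ✗
cpu_count = COUNT(1, 1, 1) = 3
—
[mem_gb_avg: mem_gb > 175]
job_id=40: ✗
job_id=41: ✗
job_id=42: ✗
job_id=43: ✗
job_id=44: ✗
job_id=45: ✓ → 1471
job_id=46: ✓ → 6986
job_id=47: ✗
job_id=48: ✗
job_id=49: ✗
job_id=50: ✓ → 6518
job_id=51: ✗
mem_gb_avg = (1471 + 6986 + 6518) / 3 = 4991.6666666667

cpu_sum=30608, cpu_count=3, mem_gb_avg=4991.6666666667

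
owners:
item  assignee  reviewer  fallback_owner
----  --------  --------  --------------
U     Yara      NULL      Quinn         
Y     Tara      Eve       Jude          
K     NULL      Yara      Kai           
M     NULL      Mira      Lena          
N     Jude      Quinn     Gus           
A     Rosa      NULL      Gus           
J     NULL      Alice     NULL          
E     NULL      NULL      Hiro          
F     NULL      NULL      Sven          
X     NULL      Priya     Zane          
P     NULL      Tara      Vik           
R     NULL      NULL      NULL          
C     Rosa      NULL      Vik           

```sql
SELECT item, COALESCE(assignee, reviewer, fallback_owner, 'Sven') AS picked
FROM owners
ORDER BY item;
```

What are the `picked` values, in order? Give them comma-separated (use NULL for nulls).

Rosa, Rosa, Hiro, Sven, Alice, Yara, Mira, Jude, Tara, Sven, Yara, Priya, Tara

item=A: assignee=Rosa → Rosa
item=C: assignee=Rosa → Rosa
item=E: assignee=NULL, reviewer=NULL, fallback_owner=Hiro → Hiro
item=F: assignee=NULL, reviewer=NULL, fallback_owner=Sven → Sven
item=J: assignee=NULL, reviewer=Alice → Alice
item=K: assignee=NULL, reviewer=Yara → Yara
item=M: assignee=NULL, reviewer=Mira → Mira
item=N: assignee=Jude → Jude
item=P: assignee=NULL, reviewer=Tara → Tara
item=R: assignee=NULL, reviewer=NULL, fallback_owner=NULL, → literal Sven → Sven
item=U: assignee=Yara → Yara
item=X: assignee=NULL, reviewer=Priya → Priya
item=Y: assignee=Tara → Tara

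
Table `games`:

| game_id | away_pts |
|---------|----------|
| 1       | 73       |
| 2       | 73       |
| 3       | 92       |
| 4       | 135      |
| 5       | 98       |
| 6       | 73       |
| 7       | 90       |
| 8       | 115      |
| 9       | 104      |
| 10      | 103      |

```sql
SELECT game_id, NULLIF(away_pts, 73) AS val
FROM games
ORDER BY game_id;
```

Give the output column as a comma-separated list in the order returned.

NULL, NULL, 92, 135, 98, NULL, 90, 115, 104, 103

game_id=1: away_pts=73 vs 73: equal → NULL
game_id=2: away_pts=73 vs 73: equal → NULL
game_id=3: away_pts=92 vs 73: differ → 92
game_id=4: away_pts=135 vs 73: differ → 135
game_id=5: away_pts=98 vs 73: differ → 98
game_id=6: away_pts=73 vs 73: equal → NULL
game_id=7: away_pts=90 vs 73: differ → 90
game_id=8: away_pts=115 vs 73: differ → 115
game_id=9: away_pts=104 vs 73: differ → 104
game_id=10: away_pts=103 vs 73: differ → 103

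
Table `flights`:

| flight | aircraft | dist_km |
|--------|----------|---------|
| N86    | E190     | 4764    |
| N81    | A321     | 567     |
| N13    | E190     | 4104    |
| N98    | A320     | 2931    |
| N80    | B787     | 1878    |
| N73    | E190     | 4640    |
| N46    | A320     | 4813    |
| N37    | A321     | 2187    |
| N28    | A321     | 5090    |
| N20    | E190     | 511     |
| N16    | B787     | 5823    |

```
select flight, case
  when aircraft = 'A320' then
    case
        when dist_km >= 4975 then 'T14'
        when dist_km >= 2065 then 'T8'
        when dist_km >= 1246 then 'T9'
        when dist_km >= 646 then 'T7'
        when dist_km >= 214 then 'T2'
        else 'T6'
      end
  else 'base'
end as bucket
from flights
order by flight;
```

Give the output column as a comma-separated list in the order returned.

base, base, base, base, base, T8, base, base, base, base, T8

flight=N13: aircraft='E190' → outer ELSE → base
flight=N16: aircraft='B787' → outer ELSE → base
flight=N20: aircraft='E190' → outer ELSE → base
flight=N28: aircraft='A321' → outer ELSE → base
flight=N37: aircraft='A321' → outer ELSE → base
flight=N46: aircraft='A320' → inner[dist_km >= 2065] → T8
flight=N73: aircraft='E190' → outer ELSE → base
flight=N80: aircraft='B787' → outer ELSE → base
flight=N81: aircraft='A321' → outer ELSE → base
flight=N86: aircraft='E190' → outer ELSE → base
flight=N98: aircraft='A320' → inner[dist_km >= 2065] → T8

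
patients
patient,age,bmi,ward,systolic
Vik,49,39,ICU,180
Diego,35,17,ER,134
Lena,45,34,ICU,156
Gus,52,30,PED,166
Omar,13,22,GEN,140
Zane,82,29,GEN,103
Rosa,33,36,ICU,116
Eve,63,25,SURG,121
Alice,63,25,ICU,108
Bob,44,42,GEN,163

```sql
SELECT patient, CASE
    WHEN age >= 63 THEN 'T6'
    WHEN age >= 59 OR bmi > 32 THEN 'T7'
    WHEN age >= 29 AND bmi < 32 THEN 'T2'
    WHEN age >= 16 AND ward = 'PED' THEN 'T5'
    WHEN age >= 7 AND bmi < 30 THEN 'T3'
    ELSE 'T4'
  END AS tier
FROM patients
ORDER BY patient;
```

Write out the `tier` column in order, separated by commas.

patient=Alice: age >= 63 → T6
patient=Bob: age >= 59 OR bmi > 32 → T7
patient=Diego: age >= 29 AND bmi < 32 → T2
patient=Eve: age >= 63 → T6
patient=Gus: age >= 29 AND bmi < 32 → T2
patient=Lena: age >= 59 OR bmi > 32 → T7
patient=Omar: age >= 7 AND bmi < 30 → T3
patient=Rosa: age >= 59 OR bmi > 32 → T7
patient=Vik: age >= 59 OR bmi > 32 → T7
patient=Zane: age >= 63 → T6

T6, T7, T2, T6, T2, T7, T3, T7, T7, T6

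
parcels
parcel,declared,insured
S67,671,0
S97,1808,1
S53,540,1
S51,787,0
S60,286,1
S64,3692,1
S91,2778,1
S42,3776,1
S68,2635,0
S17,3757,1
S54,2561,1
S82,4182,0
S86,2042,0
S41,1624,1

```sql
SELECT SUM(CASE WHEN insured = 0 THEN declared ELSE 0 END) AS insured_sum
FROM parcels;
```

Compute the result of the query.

parcel=S67: ✓ → 671
parcel=S97: ✗
parcel=S53: ✗
parcel=S51: ✓ → 787
parcel=S60: ✗
parcel=S64: ✗
parcel=S91: ✗
parcel=S42: ✗
parcel=S68: ✓ → 2635
parcel=S17: ✗
parcel=S54: ✗
parcel=S82: ✓ → 4182
parcel=S86: ✓ → 2042
parcel=S41: ✗
insured_sum = 671 + 787 + 2635 + 4182 + 2042 = 10317

10317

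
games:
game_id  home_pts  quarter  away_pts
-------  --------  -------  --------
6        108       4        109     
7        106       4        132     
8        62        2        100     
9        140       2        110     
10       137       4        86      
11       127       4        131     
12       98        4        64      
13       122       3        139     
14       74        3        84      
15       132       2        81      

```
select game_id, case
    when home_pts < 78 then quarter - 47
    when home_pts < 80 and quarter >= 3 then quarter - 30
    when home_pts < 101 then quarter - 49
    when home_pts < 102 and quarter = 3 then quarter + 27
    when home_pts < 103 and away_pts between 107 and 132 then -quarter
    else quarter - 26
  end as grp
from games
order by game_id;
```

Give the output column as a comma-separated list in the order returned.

game_id=6: ELSE → -22
game_id=7: ELSE → -22
game_id=8: home_pts < 78 → -45
game_id=9: ELSE → -24
game_id=10: ELSE → -22
game_id=11: ELSE → -22
game_id=12: home_pts < 101 → -45
game_id=13: ELSE → -23
game_id=14: home_pts < 78 → -44
game_id=15: ELSE → -24

-22, -22, -45, -24, -22, -22, -45, -23, -44, -24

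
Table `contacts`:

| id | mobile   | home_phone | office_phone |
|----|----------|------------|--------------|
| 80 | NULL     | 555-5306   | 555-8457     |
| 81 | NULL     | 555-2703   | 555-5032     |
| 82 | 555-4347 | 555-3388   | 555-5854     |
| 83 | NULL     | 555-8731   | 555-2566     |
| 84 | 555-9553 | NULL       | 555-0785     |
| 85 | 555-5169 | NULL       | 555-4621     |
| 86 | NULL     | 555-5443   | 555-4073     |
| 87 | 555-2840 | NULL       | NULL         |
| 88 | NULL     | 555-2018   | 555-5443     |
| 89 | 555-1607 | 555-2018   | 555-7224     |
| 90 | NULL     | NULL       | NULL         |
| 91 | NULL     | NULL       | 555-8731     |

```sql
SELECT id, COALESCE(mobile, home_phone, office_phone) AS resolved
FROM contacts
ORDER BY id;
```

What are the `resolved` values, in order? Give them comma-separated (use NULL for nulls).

555-5306, 555-2703, 555-4347, 555-8731, 555-9553, 555-5169, 555-5443, 555-2840, 555-2018, 555-1607, NULL, 555-8731

id=80: mobile=NULL, home_phone=555-5306 → 555-5306
id=81: mobile=NULL, home_phone=555-2703 → 555-2703
id=82: mobile=555-4347 → 555-4347
id=83: mobile=NULL, home_phone=555-8731 → 555-8731
id=84: mobile=555-9553 → 555-9553
id=85: mobile=555-5169 → 555-5169
id=86: mobile=NULL, home_phone=555-5443 → 555-5443
id=87: mobile=555-2840 → 555-2840
id=88: mobile=NULL, home_phone=555-2018 → 555-2018
id=89: mobile=555-1607 → 555-1607
id=90: mobile=NULL, home_phone=NULL, office_phone=NULL (all NULL) → NULL
id=91: mobile=NULL, home_phone=NULL, office_phone=555-8731 → 555-8731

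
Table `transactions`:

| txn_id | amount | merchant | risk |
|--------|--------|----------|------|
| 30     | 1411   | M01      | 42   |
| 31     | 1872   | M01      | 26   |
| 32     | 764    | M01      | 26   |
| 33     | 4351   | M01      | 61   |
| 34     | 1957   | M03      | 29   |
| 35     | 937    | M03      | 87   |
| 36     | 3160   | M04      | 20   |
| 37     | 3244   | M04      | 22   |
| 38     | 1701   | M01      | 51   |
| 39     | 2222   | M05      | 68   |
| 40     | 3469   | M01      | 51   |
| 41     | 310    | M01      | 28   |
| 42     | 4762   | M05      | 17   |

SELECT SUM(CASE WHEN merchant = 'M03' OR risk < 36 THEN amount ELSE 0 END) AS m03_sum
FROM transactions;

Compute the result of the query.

txn_id=30: ✗
txn_id=31: ✓ → 1872
txn_id=32: ✓ → 764
txn_id=33: ✗
txn_id=34: ✓ → 1957
txn_id=35: ✓ → 937
txn_id=36: ✓ → 3160
txn_id=37: ✓ → 3244
txn_id=38: ✗
txn_id=39: ✗
txn_id=40: ✗
txn_id=41: ✓ → 310
txn_id=42: ✓ → 4762
m03_sum = 1872 + 764 + 1957 + 937 + 3160 + 3244 + 310 + 4762 = 17006

17006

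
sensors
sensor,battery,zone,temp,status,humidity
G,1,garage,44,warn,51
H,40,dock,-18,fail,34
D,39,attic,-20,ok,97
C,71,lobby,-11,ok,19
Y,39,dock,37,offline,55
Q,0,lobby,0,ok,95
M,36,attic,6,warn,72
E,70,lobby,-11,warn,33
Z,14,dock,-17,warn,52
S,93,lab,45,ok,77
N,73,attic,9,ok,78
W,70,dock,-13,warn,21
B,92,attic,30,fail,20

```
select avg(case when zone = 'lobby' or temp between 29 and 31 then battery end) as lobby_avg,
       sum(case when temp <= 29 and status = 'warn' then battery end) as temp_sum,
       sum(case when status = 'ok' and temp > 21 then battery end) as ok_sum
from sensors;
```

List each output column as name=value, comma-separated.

lobby_avg=58.25, temp_sum=190, ok_sum=93

[lobby_avg: zone = 'lobby' or temp between 29 and 31]
sensor=G: ✗
sensor=H: ✗
sensor=D: ✗
sensor=C: ✓ → 71
sensor=Y: ✗
sensor=Q: ✓ → 0
sensor=M: ✗
sensor=E: ✓ → 70
sensor=Z: ✗
sensor=S: ✗
sensor=N: ✗
sensor=W: ✗
sensor=B: ✓ → 92
lobby_avg = (71 + 0 + 70 + 92) / 4 = 58.25
—
[temp_sum: temp <= 29 and status = 'warn']
sensor=G: ✗
sensor=H: ✗
sensor=D: ✗
sensor=C: ✗
sensor=Y: ✗
sensor=Q: ✗
sensor=M: ✓ → 36
sensor=E: ✓ → 70
sensor=Z: ✓ → 14
sensor=S: ✗
sensor=N: ✗
sensor=W: ✓ → 70
sensor=B: ✗
temp_sum = 36 + 70 + 14 + 70 = 190
—
[ok_sum: status = 'ok' and temp > 21]
sensor=G: ✗
sensor=H: ✗
sensor=D: ✗
sensor=C: ✗
sensor=Y: ✗
sensor=Q: ✗
sensor=M: ✗
sensor=E: ✗
sensor=Z: ✗
sensor=S: ✓ → 93
sensor=N: ✗
sensor=W: ✗
sensor=B: ✗
ok_sum = 93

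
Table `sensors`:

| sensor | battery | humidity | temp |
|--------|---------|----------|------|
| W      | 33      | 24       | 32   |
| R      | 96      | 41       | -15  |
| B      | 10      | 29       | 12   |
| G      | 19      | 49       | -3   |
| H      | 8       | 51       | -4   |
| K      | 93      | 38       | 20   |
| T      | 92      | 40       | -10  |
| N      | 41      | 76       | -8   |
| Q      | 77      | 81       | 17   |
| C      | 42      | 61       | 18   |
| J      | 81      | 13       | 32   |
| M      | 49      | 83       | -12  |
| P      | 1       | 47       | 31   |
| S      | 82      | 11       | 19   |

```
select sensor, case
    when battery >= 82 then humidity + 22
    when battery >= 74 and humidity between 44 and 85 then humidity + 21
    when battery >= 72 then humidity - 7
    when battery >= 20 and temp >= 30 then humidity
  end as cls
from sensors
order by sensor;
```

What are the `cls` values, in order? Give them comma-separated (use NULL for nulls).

NULL, NULL, NULL, NULL, 6, 60, NULL, NULL, NULL, 102, 63, 33, 62, 24

sensor=B: (no match → NULL) → NULL
sensor=C: (no match → NULL) → NULL
sensor=G: (no match → NULL) → NULL
sensor=H: (no match → NULL) → NULL
sensor=J: battery >= 72 → 6
sensor=K: battery >= 82 → 60
sensor=M: (no match → NULL) → NULL
sensor=N: (no match → NULL) → NULL
sensor=P: (no match → NULL) → NULL
sensor=Q: battery >= 74 and humidity between 44 and 85 → 102
sensor=R: battery >= 82 → 63
sensor=S: battery >= 82 → 33
sensor=T: battery >= 82 → 62
sensor=W: battery >= 20 and temp >= 30 → 24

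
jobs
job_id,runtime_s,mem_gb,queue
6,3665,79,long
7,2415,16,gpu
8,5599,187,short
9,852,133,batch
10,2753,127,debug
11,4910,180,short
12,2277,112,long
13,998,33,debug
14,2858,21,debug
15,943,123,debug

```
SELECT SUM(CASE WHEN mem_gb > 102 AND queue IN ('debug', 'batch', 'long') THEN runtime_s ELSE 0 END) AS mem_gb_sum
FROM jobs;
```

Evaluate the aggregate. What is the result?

6825

job_id=6: ✗
job_id=7: ✗
job_id=8: ✗
job_id=9: ✓ → 852
job_id=10: ✓ → 2753
job_id=11: ✗
job_id=12: ✓ → 2277
job_id=13: ✗
job_id=14: ✗
job_id=15: ✓ → 943
mem_gb_sum = 852 + 2753 + 2277 + 943 = 6825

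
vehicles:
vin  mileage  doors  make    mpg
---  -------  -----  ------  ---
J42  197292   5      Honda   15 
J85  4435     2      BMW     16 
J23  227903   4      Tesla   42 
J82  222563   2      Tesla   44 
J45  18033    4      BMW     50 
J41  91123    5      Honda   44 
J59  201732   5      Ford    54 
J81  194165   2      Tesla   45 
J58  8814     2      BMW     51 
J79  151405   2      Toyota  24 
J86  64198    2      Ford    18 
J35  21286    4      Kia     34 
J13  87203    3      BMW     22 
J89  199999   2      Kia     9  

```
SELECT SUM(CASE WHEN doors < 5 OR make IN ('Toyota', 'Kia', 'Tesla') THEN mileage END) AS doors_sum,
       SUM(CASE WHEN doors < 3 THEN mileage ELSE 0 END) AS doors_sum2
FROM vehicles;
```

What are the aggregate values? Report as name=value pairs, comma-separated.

[doors_sum: doors < 5 OR make IN ('Toyota', 'Kia', 'Tesla')]
vin=J42: ✗
vin=J85: ✓ → 4435
vin=J23: ✓ → 227903
vin=J82: ✓ → 222563
vin=J45: ✓ → 18033
vin=J41: ✗
vin=J59: ✗
vin=J81: ✓ → 194165
vin=J58: ✓ → 8814
vin=J79: ✓ → 151405
vin=J86: ✓ → 64198
vin=J35: ✓ → 21286
vin=J13: ✓ → 87203
vin=J89: ✓ → 199999
doors_sum = 4435 + 227903 + 222563 + 18033 + 194165 + 8814 + 151405 + 64198 + 21286 + 87203 + 199999 = 1200004
—
[doors_sum2: doors < 3]
vin=J42: ✗
vin=J85: ✓ → 4435
vin=J23: ✗
vin=J82: ✓ → 222563
vin=J45: ✗
vin=J41: ✗
vin=J59: ✗
vin=J81: ✓ → 194165
vin=J58: ✓ → 8814
vin=J79: ✓ → 151405
vin=J86: ✓ → 64198
vin=J35: ✗
vin=J13: ✗
vin=J89: ✓ → 199999
doors_sum2 = 4435 + 222563 + 194165 + 8814 + 151405 + 64198 + 199999 = 845579

doors_sum=1200004, doors_sum2=845579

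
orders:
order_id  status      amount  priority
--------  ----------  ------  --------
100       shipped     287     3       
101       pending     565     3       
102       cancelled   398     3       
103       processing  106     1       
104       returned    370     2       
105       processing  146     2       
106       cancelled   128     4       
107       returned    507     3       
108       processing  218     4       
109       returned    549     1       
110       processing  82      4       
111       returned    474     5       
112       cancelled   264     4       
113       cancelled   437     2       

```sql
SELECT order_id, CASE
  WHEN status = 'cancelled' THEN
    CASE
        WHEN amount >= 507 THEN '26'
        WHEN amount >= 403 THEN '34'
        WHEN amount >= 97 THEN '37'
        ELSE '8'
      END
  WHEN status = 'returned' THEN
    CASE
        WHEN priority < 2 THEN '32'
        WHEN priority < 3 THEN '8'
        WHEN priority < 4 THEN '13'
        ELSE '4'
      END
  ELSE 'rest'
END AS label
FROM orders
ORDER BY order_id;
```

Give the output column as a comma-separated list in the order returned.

rest, rest, 37, rest, 8, rest, 37, 13, rest, 32, rest, 4, 37, 34

order_id=100: status='shipped' → outer ELSE → rest
order_id=101: status='pending' → outer ELSE → rest
order_id=102: status='cancelled' → inner[amount >= 97] → 37
order_id=103: status='processing' → outer ELSE → rest
order_id=104: status='returned' → inner[priority < 3] → 8
order_id=105: status='processing' → outer ELSE → rest
order_id=106: status='cancelled' → inner[amount >= 97] → 37
order_id=107: status='returned' → inner[priority < 4] → 13
order_id=108: status='processing' → outer ELSE → rest
order_id=109: status='returned' → inner[priority < 2] → 32
order_id=110: status='processing' → outer ELSE → rest
order_id=111: status='returned' → inner[ELSE] → 4
order_id=112: status='cancelled' → inner[amount >= 97] → 37
order_id=113: status='cancelled' → inner[amount >= 403] → 34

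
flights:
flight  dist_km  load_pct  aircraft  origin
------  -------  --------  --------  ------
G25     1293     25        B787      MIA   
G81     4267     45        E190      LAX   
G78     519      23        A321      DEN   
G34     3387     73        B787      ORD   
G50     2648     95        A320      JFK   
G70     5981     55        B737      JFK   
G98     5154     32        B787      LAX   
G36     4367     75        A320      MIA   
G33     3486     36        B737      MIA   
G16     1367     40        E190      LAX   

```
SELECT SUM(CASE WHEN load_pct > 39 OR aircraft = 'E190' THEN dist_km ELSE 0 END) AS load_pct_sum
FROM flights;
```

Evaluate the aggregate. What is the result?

22017

flight=G25: ✗
flight=G81: ✓ → 4267
flight=G78: ✗
flight=G34: ✓ → 3387
flight=G50: ✓ → 2648
flight=G70: ✓ → 5981
flight=G98: ✗
flight=G36: ✓ → 4367
flight=G33: ✗
flight=G16: ✓ → 1367
load_pct_sum = 4267 + 3387 + 2648 + 5981 + 4367 + 1367 = 22017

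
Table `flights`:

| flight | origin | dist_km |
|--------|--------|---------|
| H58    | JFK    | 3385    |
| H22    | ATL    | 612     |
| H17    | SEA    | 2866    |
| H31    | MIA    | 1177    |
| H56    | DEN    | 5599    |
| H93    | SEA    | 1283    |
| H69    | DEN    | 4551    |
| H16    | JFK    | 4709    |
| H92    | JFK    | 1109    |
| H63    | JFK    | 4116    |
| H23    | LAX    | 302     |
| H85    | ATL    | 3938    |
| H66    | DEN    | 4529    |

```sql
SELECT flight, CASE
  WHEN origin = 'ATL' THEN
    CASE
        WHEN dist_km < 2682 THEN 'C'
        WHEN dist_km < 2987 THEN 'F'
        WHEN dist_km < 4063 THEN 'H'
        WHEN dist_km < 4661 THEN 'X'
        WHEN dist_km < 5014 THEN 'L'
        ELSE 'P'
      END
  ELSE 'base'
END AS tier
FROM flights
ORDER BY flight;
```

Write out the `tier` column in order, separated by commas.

flight=H16: origin='JFK' → outer ELSE → base
flight=H17: origin='SEA' → outer ELSE → base
flight=H22: origin='ATL' → inner[dist_km < 2682] → C
flight=H23: origin='LAX' → outer ELSE → base
flight=H31: origin='MIA' → outer ELSE → base
flight=H56: origin='DEN' → outer ELSE → base
flight=H58: origin='JFK' → outer ELSE → base
flight=H63: origin='JFK' → outer ELSE → base
flight=H66: origin='DEN' → outer ELSE → base
flight=H69: origin='DEN' → outer ELSE → base
flight=H85: origin='ATL' → inner[dist_km < 4063] → H
flight=H92: origin='JFK' → outer ELSE → base
flight=H93: origin='SEA' → outer ELSE → base

base, base, C, base, base, base, base, base, base, base, H, base, base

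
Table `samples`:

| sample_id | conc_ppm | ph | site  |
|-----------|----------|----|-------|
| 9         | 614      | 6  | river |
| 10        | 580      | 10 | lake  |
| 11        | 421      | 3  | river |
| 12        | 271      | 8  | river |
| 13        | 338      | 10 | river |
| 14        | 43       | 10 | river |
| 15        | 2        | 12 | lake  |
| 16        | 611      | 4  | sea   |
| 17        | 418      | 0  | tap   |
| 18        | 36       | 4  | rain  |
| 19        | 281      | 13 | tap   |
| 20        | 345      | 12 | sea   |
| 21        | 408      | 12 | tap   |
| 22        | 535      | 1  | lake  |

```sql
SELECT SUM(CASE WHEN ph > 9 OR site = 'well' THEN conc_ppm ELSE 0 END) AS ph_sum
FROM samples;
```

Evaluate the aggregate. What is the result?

1997

sample_id=9: ✗
sample_id=10: ✓ → 580
sample_id=11: ✗
sample_id=12: ✗
sample_id=13: ✓ → 338
sample_id=14: ✓ → 43
sample_id=15: ✓ → 2
sample_id=16: ✗
sample_id=17: ✗
sample_id=18: ✗
sample_id=19: ✓ → 281
sample_id=20: ✓ → 345
sample_id=21: ✓ → 408
sample_id=22: ✗
ph_sum = 580 + 338 + 43 + 2 + 281 + 345 + 408 = 1997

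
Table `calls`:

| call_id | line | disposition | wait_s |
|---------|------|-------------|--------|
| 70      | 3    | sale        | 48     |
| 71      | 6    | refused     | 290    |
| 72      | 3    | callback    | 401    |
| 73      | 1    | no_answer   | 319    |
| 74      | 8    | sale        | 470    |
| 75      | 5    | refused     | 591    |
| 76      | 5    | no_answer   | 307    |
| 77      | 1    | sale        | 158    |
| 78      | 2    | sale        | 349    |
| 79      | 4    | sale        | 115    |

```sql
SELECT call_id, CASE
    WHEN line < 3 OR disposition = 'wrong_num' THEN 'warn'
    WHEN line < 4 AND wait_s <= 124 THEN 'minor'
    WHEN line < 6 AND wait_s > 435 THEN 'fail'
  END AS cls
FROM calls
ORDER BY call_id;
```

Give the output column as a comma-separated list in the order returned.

call_id=70: line < 4 AND wait_s <= 124 → minor
call_id=71: (no match → NULL) → NULL
call_id=72: (no match → NULL) → NULL
call_id=73: line < 3 OR disposition = 'wrong_num' → warn
call_id=74: (no match → NULL) → NULL
call_id=75: line < 6 AND wait_s > 435 → fail
call_id=76: (no match → NULL) → NULL
call_id=77: line < 3 OR disposition = 'wrong_num' → warn
call_id=78: line < 3 OR disposition = 'wrong_num' → warn
call_id=79: (no match → NULL) → NULL

minor, NULL, NULL, warn, NULL, fail, NULL, warn, warn, NULL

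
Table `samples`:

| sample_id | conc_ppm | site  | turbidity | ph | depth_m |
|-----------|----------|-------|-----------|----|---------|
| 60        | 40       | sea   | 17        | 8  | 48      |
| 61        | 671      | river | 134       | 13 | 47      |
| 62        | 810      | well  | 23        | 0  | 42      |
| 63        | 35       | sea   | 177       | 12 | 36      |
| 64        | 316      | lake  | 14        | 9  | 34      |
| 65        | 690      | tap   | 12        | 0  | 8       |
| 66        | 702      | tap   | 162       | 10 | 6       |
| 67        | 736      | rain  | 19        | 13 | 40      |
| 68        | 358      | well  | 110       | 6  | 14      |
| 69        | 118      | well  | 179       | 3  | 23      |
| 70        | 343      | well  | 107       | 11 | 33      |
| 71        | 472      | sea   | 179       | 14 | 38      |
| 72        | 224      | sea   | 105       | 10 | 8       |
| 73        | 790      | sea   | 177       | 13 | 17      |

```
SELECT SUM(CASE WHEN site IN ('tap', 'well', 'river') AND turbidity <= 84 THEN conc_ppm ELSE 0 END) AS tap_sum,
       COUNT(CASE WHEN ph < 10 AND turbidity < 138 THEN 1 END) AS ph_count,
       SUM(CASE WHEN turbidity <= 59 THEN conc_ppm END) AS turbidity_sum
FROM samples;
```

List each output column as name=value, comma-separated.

tap_sum=1500, ph_count=5, turbidity_sum=2592

[tap_sum: site IN ('tap', 'well', 'river') AND turbidity <= 84]
sample_id=60: ✗
sample_id=61: ✗
sample_id=62: ✓ → 810
sample_id=63: ✗
sample_id=64: ✗
sample_id=65: ✓ → 690
sample_id=66: ✗
sample_id=67: ✗
sample_id=68: ✗
sample_id=69: ✗
sample_id=70: ✗
sample_id=71: ✗
sample_id=72: ✗
sample_id=73: ✗
tap_sum = 810 + 690 = 1500
—
[ph_count: ph < 10 AND turbidity < 138]
sample_id=60: ✓ → 1
sample_id=61: ✗
sample_id=62: ✓ → 1
sample_id=63: ✗
sample_id=64: ✓ → 1
sample_id=65: ✓ → 1
sample_id=66: ✗
sample_id=67: ✗
sample_id=68: ✓ → 1
sample_id=69: ✗
sample_id=70: ✗
sample_id=71: ✗
sample_id=72: ✗
sample_id=73: ✗
ph_count = COUNT(1, 1, 1, 1, 1) = 5
—
[turbidity_sum: turbidity <= 59]
sample_id=60: ✓ → 40
sample_id=61: ✗
sample_id=62: ✓ → 810
sample_id=63: ✗
sample_id=64: ✓ → 316
sample_id=65: ✓ → 690
sample_id=66: ✗
sample_id=67: ✓ → 736
sample_id=68: ✗
sample_id=69: ✗
sample_id=70: ✗
sample_id=71: ✗
sample_id=72: ✗
sample_id=73: ✗
turbidity_sum = 40 + 810 + 316 + 690 + 736 = 2592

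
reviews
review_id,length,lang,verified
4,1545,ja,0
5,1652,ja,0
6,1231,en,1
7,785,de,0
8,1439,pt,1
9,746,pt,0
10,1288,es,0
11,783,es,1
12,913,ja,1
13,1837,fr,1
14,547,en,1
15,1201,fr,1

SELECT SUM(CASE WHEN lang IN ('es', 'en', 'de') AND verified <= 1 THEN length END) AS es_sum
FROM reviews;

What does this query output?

4634

review_id=4: ✗
review_id=5: ✗
review_id=6: ✓ → 1231
review_id=7: ✓ → 785
review_id=8: ✗
review_id=9: ✗
review_id=10: ✓ → 1288
review_id=11: ✓ → 783
review_id=12: ✗
review_id=13: ✗
review_id=14: ✓ → 547
review_id=15: ✗
es_sum = 1231 + 785 + 1288 + 783 + 547 = 4634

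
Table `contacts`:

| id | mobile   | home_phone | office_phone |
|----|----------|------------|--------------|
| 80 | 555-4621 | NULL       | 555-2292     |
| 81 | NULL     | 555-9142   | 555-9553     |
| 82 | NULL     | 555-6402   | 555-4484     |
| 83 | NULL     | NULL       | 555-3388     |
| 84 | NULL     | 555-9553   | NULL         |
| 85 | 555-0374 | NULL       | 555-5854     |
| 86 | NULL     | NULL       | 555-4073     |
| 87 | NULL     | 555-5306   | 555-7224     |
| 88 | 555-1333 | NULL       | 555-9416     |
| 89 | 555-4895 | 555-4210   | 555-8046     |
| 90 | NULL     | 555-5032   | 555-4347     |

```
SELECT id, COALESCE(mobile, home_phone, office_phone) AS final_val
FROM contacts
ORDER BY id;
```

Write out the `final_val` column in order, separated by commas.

id=80: mobile=555-4621 → 555-4621
id=81: mobile=NULL, home_phone=555-9142 → 555-9142
id=82: mobile=NULL, home_phone=555-6402 → 555-6402
id=83: mobile=NULL, home_phone=NULL, office_phone=555-3388 → 555-3388
id=84: mobile=NULL, home_phone=555-9553 → 555-9553
id=85: mobile=555-0374 → 555-0374
id=86: mobile=NULL, home_phone=NULL, office_phone=555-4073 → 555-4073
id=87: mobile=NULL, home_phone=555-5306 → 555-5306
id=88: mobile=555-1333 → 555-1333
id=89: mobile=555-4895 → 555-4895
id=90: mobile=NULL, home_phone=555-5032 → 555-5032

555-4621, 555-9142, 555-6402, 555-3388, 555-9553, 555-0374, 555-4073, 555-5306, 555-1333, 555-4895, 555-5032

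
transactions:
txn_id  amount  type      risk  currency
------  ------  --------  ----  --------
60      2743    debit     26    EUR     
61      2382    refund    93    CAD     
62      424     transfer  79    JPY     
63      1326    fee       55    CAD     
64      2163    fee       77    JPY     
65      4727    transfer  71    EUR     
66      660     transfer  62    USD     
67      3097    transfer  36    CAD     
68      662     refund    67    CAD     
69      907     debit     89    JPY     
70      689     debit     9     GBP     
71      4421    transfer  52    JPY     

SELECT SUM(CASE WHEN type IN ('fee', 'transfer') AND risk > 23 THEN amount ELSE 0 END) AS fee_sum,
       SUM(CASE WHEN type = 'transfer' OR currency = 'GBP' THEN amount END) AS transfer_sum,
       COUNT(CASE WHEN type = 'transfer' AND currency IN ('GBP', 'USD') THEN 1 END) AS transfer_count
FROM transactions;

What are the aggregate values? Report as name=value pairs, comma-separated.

[fee_sum: type IN ('fee', 'transfer') AND risk > 23]
txn_id=60: ✗
txn_id=61: ✗
txn_id=62: ✓ → 424
txn_id=63: ✓ → 1326
txn_id=64: ✓ → 2163
txn_id=65: ✓ → 4727
txn_id=66: ✓ → 660
txn_id=67: ✓ → 3097
txn_id=68: ✗
txn_id=69: ✗
txn_id=70: ✗
txn_id=71: ✓ → 4421
fee_sum = 424 + 1326 + 2163 + 4727 + 660 + 3097 + 4421 = 16818
—
[transfer_sum: type = 'transfer' OR currency = 'GBP']
txn_id=60: ✗
txn_id=61: ✗
txn_id=62: ✓ → 424
txn_id=63: ✗
txn_id=64: ✗
txn_id=65: ✓ → 4727
txn_id=66: ✓ → 660
txn_id=67: ✓ → 3097
txn_id=68: ✗
txn_id=69: ✗
txn_id=70: ✓ → 689
txn_id=71: ✓ → 4421
transfer_sum = 424 + 4727 + 660 + 3097 + 689 + 4421 = 14018
—
[transfer_count: type = 'transfer' AND currency IN ('GBP', 'USD')]
txn_id=60: ✗
txn_id=61: ✗
txn_id=62: ✗
txn_id=63: ✗
txn_id=64: ✗
txn_id=65: ✗
txn_id=66: ✓ → 1
txn_id=67: ✗
txn_id=68: ✗
txn_id=69: ✗
txn_id=70: ✗
txn_id=71: ✗
transfer_count = COUNT(1) = 1

fee_sum=16818, transfer_sum=14018, transfer_count=1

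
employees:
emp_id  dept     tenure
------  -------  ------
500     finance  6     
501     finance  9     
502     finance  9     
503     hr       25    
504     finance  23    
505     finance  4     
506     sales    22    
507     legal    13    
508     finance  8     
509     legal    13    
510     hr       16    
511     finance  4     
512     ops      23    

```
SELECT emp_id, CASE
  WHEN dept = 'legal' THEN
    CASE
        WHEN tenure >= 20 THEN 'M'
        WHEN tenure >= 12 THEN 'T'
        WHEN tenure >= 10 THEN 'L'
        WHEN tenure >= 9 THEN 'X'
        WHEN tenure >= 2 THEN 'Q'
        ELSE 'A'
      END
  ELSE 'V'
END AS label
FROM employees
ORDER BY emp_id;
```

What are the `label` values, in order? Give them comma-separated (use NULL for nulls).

emp_id=500: dept='finance' → outer ELSE → V
emp_id=501: dept='finance' → outer ELSE → V
emp_id=502: dept='finance' → outer ELSE → V
emp_id=503: dept='hr' → outer ELSE → V
emp_id=504: dept='finance' → outer ELSE → V
emp_id=505: dept='finance' → outer ELSE → V
emp_id=506: dept='sales' → outer ELSE → V
emp_id=507: dept='legal' → inner[tenure >= 12] → T
emp_id=508: dept='finance' → outer ELSE → V
emp_id=509: dept='legal' → inner[tenure >= 12] → T
emp_id=510: dept='hr' → outer ELSE → V
emp_id=511: dept='finance' → outer ELSE → V
emp_id=512: dept='ops' → outer ELSE → V

V, V, V, V, V, V, V, T, V, T, V, V, V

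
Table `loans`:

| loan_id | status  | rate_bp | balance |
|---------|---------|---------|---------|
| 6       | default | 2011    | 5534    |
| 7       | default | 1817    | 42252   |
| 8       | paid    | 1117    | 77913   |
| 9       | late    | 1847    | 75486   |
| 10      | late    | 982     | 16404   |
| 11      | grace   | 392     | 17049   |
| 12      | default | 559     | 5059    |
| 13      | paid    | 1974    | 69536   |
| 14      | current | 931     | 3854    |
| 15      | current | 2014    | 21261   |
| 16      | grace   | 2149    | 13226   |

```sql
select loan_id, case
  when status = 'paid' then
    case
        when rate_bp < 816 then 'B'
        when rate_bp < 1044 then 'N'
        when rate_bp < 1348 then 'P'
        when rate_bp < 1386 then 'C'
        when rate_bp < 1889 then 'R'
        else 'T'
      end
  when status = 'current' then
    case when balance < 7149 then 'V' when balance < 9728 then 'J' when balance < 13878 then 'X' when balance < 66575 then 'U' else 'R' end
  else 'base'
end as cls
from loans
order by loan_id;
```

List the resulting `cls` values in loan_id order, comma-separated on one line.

base, base, P, base, base, base, base, T, V, U, base

loan_id=6: status='default' → outer ELSE → base
loan_id=7: status='default' → outer ELSE → base
loan_id=8: status='paid' → inner[rate_bp < 1348] → P
loan_id=9: status='late' → outer ELSE → base
loan_id=10: status='late' → outer ELSE → base
loan_id=11: status='grace' → outer ELSE → base
loan_id=12: status='default' → outer ELSE → base
loan_id=13: status='paid' → inner[ELSE] → T
loan_id=14: status='current' → inner[balance < 7149] → V
loan_id=15: status='current' → inner[balance < 66575] → U
loan_id=16: status='grace' → outer ELSE → base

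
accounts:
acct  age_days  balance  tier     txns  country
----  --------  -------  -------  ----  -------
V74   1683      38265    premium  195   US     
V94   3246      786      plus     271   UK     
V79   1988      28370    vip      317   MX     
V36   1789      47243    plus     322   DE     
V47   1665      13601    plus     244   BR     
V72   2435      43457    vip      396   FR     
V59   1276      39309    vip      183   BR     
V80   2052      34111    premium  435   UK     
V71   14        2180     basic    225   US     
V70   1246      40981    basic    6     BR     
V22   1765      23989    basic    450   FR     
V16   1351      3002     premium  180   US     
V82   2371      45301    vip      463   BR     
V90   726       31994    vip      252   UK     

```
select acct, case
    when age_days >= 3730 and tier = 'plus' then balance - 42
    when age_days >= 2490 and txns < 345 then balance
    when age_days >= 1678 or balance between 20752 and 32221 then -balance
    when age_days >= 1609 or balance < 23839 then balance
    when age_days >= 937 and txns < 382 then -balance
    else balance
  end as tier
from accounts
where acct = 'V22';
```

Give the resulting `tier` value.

acct = V22: age_days=1765, balance=23989, tier=basic, txns=450, country=FR.
age_days >= 3730 and tier = 'plus' → false
age_days >= 2490 and txns < 345 → false
age_days >= 1678 or balance between 20752 and 32221 → true → -23989

-23989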